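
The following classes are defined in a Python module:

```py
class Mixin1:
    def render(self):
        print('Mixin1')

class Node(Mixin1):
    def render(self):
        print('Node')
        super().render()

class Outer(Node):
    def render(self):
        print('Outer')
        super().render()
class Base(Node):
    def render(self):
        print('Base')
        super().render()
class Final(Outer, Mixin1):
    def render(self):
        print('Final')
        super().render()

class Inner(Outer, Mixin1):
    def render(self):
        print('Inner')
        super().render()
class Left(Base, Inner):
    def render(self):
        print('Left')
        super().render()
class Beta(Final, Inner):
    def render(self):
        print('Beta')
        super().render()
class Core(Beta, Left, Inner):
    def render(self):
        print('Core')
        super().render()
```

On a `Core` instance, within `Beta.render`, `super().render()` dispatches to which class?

Final

L[Core] = Core + merge(L[Beta], L[Left], L[Inner], [Beta Left Inner])
  take Beta:  [Beta Final Inner Outer Node Mixin1 object] + [Left Base Inner Outer Node Mixin1 object] + [Inner Outer Node Mixin1 object] + [Beta Left Inner]
  take Final:  [Final Inner Outer Node Mixin1 object] + [Left Base Inner Outer Node Mixin1 object] + [Inner Outer Node Mixin1 object] + [Left Inner]
  take Left:  [Inner Outer Node Mixin1 object] + [Left Base Inner Outer Node Mixin1 object] + [Inner Outer Node Mixin1 object] + [Left Inner]
  take Base:  [Inner Outer Node Mixin1 object] + [Base Inner Outer Node Mixin1 object] + [Inner Outer Node Mixin1 object] + [Inner]
  take Inner:  [Inner Outer Node Mixin1 object] + [Inner Outer Node Mixin1 object] + [Inner Outer Node Mixin1 object] + [Inner]
  take Outer:  [Outer Node Mixin1 object] + [Outer Node Mixin1 object] + [Outer Node Mixin1 object]
  take Node:  [Node Mixin1 object] + [Node Mixin1 object] + [Node Mixin1 object]
  take Mixin1:  [Mixin1 object] + [Mixin1 object] + [Mixin1 object]
  take object:  [object] + [object] + [object]
MRO: Core Beta Final Left Base Inner Outer Node Mixin1 object
super() in Beta.render on a Core instance goes to the class after Beta in Core's MRO: Final.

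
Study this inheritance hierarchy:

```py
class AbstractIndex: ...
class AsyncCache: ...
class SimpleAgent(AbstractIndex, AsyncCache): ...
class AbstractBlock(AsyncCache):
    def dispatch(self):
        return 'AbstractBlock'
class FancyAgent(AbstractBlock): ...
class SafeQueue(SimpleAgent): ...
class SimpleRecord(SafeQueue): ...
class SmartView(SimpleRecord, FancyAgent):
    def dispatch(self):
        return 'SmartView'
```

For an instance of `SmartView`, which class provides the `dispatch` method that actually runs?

SmartView

L[SmartView] = SmartView + merge(L[SimpleRecord], L[FancyAgent], [SimpleRecord FancyAgent])
  take SimpleRecord:  [SimpleRecord SafeQueue SimpleAgent AbstractIndex AsyncCache object] + [FancyAgent AbstractBlock AsyncCache object] + [SimpleRecord FancyAgent]
  take SafeQueue:  [SafeQueue SimpleAgent AbstractIndex AsyncCache object] + [FancyAgent AbstractBlock AsyncCache object] + [FancyAgent]
  take SimpleAgent:  [SimpleAgent AbstractIndex AsyncCache object] + [FancyAgent AbstractBlock AsyncCache object] + [FancyAgent]
  take AbstractIndex:  [AbstractIndex AsyncCache object] + [FancyAgent AbstractBlock AsyncCache object] + [FancyAgent]
  take FancyAgent:  [AsyncCache object] + [FancyAgent AbstractBlock AsyncCache object] + [FancyAgent]
  take AbstractBlock:  [AsyncCache object] + [AbstractBlock AsyncCache object]
  take AsyncCache:  [AsyncCache object] + [AsyncCache object]
  take object:  [object] + [object]
MRO: SmartView SimpleRecord SafeQueue SimpleAgent AbstractIndex FancyAgent AbstractBlock AsyncCache object
dispatch is defined in: AbstractBlock, SmartView. First along the MRO is SmartView.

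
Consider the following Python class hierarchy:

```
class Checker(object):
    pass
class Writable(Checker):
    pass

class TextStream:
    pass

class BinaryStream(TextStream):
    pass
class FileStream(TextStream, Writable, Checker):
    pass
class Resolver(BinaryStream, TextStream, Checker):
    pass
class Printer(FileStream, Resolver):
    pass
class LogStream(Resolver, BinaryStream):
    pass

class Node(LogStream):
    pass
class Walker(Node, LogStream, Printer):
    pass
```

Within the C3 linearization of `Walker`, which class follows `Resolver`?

BinaryStream

L[Walker] = Walker + merge(L[Node], L[LogStream], L[Printer], [Node LogStream Printer])
  take Node:  [Node LogStream Resolver BinaryStream TextStream Checker object] + [LogStream Resolver BinaryStream TextStream Checker object] + [Printer FileStream Resolver BinaryStream TextStream Writable Checker object] + [Node LogStream Printer]
  take LogStream:  [LogStream Resolver BinaryStream TextStream Checker object] + [LogStream Resolver BinaryStream TextStream Checker object] + [Printer FileStream Resolver BinaryStream TextStream Writable Checker object] + [LogStream Printer]
  take Printer:  [Resolver BinaryStream TextStream Checker object] + [Resolver BinaryStream TextStream Checker object] + [Printer FileStream Resolver BinaryStream TextStream Writable Checker object] + [Printer]
  take FileStream:  [Resolver BinaryStream TextStream Checker object] + [Resolver BinaryStream TextStream Checker object] + [FileStream Resolver BinaryStream TextStream Writable Checker object]
  take Resolver:  [Resolver BinaryStream TextStream Checker object] + [Resolver BinaryStream TextStream Checker object] + [Resolver BinaryStream TextStream Writable Checker object]
  take BinaryStream:  [BinaryStream TextStream Checker object] + [BinaryStream TextStream Checker object] + [BinaryStream TextStream Writable Checker object]
  take TextStream:  [TextStream Checker object] + [TextStream Checker object] + [TextStream Writable Checker object]
  take Writable:  [Checker object] + [Checker object] + [Writable Checker object]
  take Checker:  [Checker object] + [Checker object] + [Checker object]
  take object:  [object] + [object] + [object]
MRO: Walker Node LogStream Printer FileStream Resolver BinaryStream TextStream Writable Checker object
Resolver is at position 5; next is BinaryStream.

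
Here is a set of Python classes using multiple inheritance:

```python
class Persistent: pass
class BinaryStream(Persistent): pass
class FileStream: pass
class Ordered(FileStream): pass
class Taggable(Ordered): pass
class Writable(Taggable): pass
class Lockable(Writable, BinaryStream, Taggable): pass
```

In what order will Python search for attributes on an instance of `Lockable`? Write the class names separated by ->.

Lockable -> Writable -> BinaryStream -> Taggable -> Ordered -> FileStream -> Persistent -> object

L[Lockable] = Lockable + merge(L[Writable], L[BinaryStream], L[Taggable], [Writable BinaryStream Taggable])
  take Writable:  [Writable Taggable Ordered FileStream object] + [BinaryStream Persistent object] + [Taggable Ordered FileStream object] + [Writable BinaryStream Taggable]
  take BinaryStream:  [Taggable Ordered FileStream object] + [BinaryStream Persistent object] + [Taggable Ordered FileStream object] + [BinaryStream Taggable]
  take Taggable:  [Taggable Ordered FileStream object] + [Persistent object] + [Taggable Ordered FileStream object] + [Taggable]
  take Ordered:  [Ordered FileStream object] + [Persistent object] + [Ordered FileStream object]
  take FileStream:  [FileStream object] + [Persistent object] + [FileStream object]
  take Persistent:  [object] + [Persistent object] + [object]
  take object:  [object] + [object] + [object]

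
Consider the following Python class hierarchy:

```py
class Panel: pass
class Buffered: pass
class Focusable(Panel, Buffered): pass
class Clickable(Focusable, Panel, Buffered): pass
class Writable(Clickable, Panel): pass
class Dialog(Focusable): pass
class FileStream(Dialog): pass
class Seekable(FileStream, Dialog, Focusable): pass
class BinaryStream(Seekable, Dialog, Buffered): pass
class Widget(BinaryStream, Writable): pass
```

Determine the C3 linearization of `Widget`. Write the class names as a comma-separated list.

L[Widget] = Widget + merge(L[BinaryStream], L[Writable], [BinaryStream Writable])
  take BinaryStream:  [BinaryStream Seekable FileStream Dialog Focusable Panel Buffered object] + [Writable Clickable Focusable Panel Buffered object] + [BinaryStream Writable]
  take Seekable:  [Seekable FileStream Dialog Focusable Panel Buffered object] + [Writable Clickable Focusable Panel Buffered object] + [Writable]
  take FileStream:  [FileStream Dialog Focusable Panel Buffered object] + [Writable Clickable Focusable Panel Buffered object] + [Writable]
  take Dialog:  [Dialog Focusable Panel Buffered object] + [Writable Clickable Focusable Panel Buffered object] + [Writable]
  take Writable:  [Focusable Panel Buffered object] + [Writable Clickable Focusable Panel Buffered object] + [Writable]
  take Clickable:  [Focusable Panel Buffered object] + [Clickable Focusable Panel Buffered object]
  take Focusable:  [Focusable Panel Buffered object] + [Focusable Panel Buffered object]
  take Panel:  [Panel Buffered object] + [Panel Buffered object]
  take Buffered:  [Buffered object] + [Buffered object]
  take object:  [object] + [object]

Widget, BinaryStream, Seekable, FileStream, Dialog, Writable, Clickable, Focusable, Panel, Buffered, object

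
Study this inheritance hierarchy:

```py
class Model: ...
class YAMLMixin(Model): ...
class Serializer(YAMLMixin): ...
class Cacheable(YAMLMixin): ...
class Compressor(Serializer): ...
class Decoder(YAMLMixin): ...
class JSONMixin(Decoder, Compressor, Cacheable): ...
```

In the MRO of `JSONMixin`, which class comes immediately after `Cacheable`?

L[JSONMixin] = JSONMixin + merge(L[Decoder], L[Compressor], L[Cacheable], [Decoder Compressor Cacheable])
  take Decoder:  [Decoder YAMLMixin Model object] + [Compressor Serializer YAMLMixin Model object] + [Cacheable YAMLMixin Model object] + [Decoder Compressor Cacheable]
  take Compressor:  [YAMLMixin Model object] + [Compressor Serializer YAMLMixin Model object] + [Cacheable YAMLMixin Model object] + [Compressor Cacheable]
  take Serializer:  [YAMLMixin Model object] + [Serializer YAMLMixin Model object] + [Cacheable YAMLMixin Model object] + [Cacheable]
  take Cacheable:  [YAMLMixin Model object] + [YAMLMixin Model object] + [Cacheable YAMLMixin Model object] + [Cacheable]
  take YAMLMixin:  [YAMLMixin Model object] + [YAMLMixin Model object] + [YAMLMixin Model object]
  take Model:  [Model object] + [Model object] + [Model object]
  take object:  [object] + [object] + [object]
MRO: JSONMixin Decoder Compressor Serializer Cacheable YAMLMixin Model object
Cacheable is at position 4; next is YAMLMixin.

YAMLMixin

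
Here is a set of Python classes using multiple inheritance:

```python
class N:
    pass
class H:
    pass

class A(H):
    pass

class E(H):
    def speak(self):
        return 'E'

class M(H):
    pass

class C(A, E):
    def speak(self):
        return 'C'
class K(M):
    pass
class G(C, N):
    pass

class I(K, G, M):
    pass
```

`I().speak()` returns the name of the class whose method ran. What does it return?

L[I] = I + merge(L[K], L[G], L[M], [K G M])
  take K:  [K M H object] + [G C A E H N object] + [M H object] + [K G M]
  take G:  [M H object] + [G C A E H N object] + [M H object] + [G M]
  take M:  [M H object] + [C A E H N object] + [M H object] + [M]
  take C:  [H object] + [C A E H N object] + [H object]
  take A:  [H object] + [A E H N object] + [H object]
  take E:  [H object] + [E H N object] + [H object]
  take H:  [H object] + [H N object] + [H object]
  take N:  [object] + [N object] + [object]
  take object:  [object] + [object] + [object]
MRO: I K G M C A E H N object
speak is defined in: C, E. First along the MRO is C.

C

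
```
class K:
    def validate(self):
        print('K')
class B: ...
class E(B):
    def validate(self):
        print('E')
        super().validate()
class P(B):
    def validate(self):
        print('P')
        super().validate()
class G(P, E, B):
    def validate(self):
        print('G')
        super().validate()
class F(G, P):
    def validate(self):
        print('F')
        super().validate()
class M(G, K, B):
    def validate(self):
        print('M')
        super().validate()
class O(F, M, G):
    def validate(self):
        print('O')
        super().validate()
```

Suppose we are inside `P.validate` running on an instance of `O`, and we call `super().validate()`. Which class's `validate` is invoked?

L[O] = O + merge(L[F], L[M], L[G], [F M G])
  take F:  [F G P E B object] + [M G P E K B object] + [G P E B object] + [F M G]
  take M:  [G P E B object] + [M G P E K B object] + [G P E B object] + [M G]
  take G:  [G P E B object] + [G P E K B object] + [G P E B object] + [G]
  take P:  [P E B object] + [P E K B object] + [P E B object]
  take E:  [E B object] + [E K B object] + [E B object]
  take K:  [B object] + [K B object] + [B object]
  take B:  [B object] + [B object] + [B object]
  take object:  [object] + [object] + [object]
MRO: O F M G P E K B object
super() in P.validate on a O instance goes to the class after P in O's MRO: E.

E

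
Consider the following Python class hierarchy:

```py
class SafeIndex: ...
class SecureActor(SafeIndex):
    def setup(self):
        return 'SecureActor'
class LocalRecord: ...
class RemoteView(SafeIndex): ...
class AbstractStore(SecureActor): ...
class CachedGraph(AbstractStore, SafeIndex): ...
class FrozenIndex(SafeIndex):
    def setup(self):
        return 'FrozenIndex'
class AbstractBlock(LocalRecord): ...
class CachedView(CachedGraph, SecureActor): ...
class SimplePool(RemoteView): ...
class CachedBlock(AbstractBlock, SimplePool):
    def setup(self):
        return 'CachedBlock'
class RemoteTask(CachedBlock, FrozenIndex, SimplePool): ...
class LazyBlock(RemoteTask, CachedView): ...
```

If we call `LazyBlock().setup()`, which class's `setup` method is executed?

CachedBlock

L[LazyBlock] = LazyBlock + merge(L[RemoteTask], L[CachedView], [RemoteTask CachedView])
  take RemoteTask:  [RemoteTask CachedBlock AbstractBlock LocalRecord FrozenIndex SimplePool RemoteView SafeIndex object] + [CachedView CachedGraph AbstractStore SecureActor SafeIndex object] + [RemoteTask CachedView]
  take CachedBlock:  [CachedBlock AbstractBlock LocalRecord FrozenIndex SimplePool RemoteView SafeIndex object] + [CachedView CachedGraph AbstractStore SecureActor SafeIndex object] + [CachedView]
  take AbstractBlock:  [AbstractBlock LocalRecord FrozenIndex SimplePool RemoteView SafeIndex object] + [CachedView CachedGraph AbstractStore SecureActor SafeIndex object] + [CachedView]
  take LocalRecord:  [LocalRecord FrozenIndex SimplePool RemoteView SafeIndex object] + [CachedView CachedGraph AbstractStore SecureActor SafeIndex object] + [CachedView]
  take FrozenIndex:  [FrozenIndex SimplePool RemoteView SafeIndex object] + [CachedView CachedGraph AbstractStore SecureActor SafeIndex object] + [CachedView]
  take SimplePool:  [SimplePool RemoteView SafeIndex object] + [CachedView CachedGraph AbstractStore SecureActor SafeIndex object] + [CachedView]
  take RemoteView:  [RemoteView SafeIndex object] + [CachedView CachedGraph AbstractStore SecureActor SafeIndex object] + [CachedView]
  take CachedView:  [SafeIndex object] + [CachedView CachedGraph AbstractStore SecureActor SafeIndex object] + [CachedView]
  take CachedGraph:  [SafeIndex object] + [CachedGraph AbstractStore SecureActor SafeIndex object]
  take AbstractStore:  [SafeIndex object] + [AbstractStore SecureActor SafeIndex object]
  take SecureActor:  [SafeIndex object] + [SecureActor SafeIndex object]
  take SafeIndex:  [SafeIndex object] + [SafeIndex object]
  take object:  [object] + [object]
MRO: LazyBlock RemoteTask CachedBlock AbstractBlock LocalRecord FrozenIndex SimplePool RemoteView CachedView CachedGraph AbstractStore SecureActor SafeIndex object
setup is defined in: CachedBlock, FrozenIndex, SecureActor. First along the MRO is CachedBlock.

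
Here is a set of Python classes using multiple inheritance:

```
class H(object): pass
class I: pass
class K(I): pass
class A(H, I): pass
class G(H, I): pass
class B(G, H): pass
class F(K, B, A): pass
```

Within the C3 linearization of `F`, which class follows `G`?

L[F] = F + merge(L[K], L[B], L[A], [K B A])
  take K:  [K I object] + [B G H I object] + [A H I object] + [K B A]
  take B:  [I object] + [B G H I object] + [A H I object] + [B A]
  take G:  [I object] + [G H I object] + [A H I object] + [A]
  take A:  [I object] + [H I object] + [A H I object] + [A]
  take H:  [I object] + [H I object] + [H I object]
  take I:  [I object] + [I object] + [I object]
  take object:  [object] + [object] + [object]
MRO: F K B G A H I object
G is at position 3; next is A.

A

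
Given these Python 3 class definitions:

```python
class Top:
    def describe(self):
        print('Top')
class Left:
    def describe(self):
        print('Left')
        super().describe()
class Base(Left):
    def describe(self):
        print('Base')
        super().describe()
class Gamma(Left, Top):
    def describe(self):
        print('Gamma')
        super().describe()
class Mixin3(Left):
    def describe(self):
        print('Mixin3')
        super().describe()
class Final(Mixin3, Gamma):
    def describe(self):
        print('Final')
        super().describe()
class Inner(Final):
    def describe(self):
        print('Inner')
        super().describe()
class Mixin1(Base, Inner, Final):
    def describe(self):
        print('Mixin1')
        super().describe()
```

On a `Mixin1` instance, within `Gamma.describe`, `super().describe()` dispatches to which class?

Left

L[Mixin1] = Mixin1 + merge(L[Base], L[Inner], L[Final], [Base Inner Final])
  take Base:  [Base Left object] + [Inner Final Mixin3 Gamma Left Top object] + [Final Mixin3 Gamma Left Top object] + [Base Inner Final]
  take Inner:  [Left object] + [Inner Final Mixin3 Gamma Left Top object] + [Final Mixin3 Gamma Left Top object] + [Inner Final]
  take Final:  [Left object] + [Final Mixin3 Gamma Left Top object] + [Final Mixin3 Gamma Left Top object] + [Final]
  take Mixin3:  [Left object] + [Mixin3 Gamma Left Top object] + [Mixin3 Gamma Left Top object]
  take Gamma:  [Left object] + [Gamma Left Top object] + [Gamma Left Top object]
  take Left:  [Left object] + [Left Top object] + [Left Top object]
  take Top:  [object] + [Top object] + [Top object]
  take object:  [object] + [object] + [object]
MRO: Mixin1 Base Inner Final Mixin3 Gamma Left Top object
super() in Gamma.describe on a Mixin1 instance goes to the class after Gamma in Mixin1's MRO: Left.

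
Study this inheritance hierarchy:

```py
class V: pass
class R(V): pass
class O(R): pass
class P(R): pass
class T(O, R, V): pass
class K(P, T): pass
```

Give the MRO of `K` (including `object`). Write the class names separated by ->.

K -> P -> T -> O -> R -> V -> object

L[K] = K + merge(L[P], L[T], [P T])
  take P:  [P R V object] + [T O R V object] + [P T]
  take T:  [R V object] + [T O R V object] + [T]
  take O:  [R V object] + [O R V object]
  take R:  [R V object] + [R V object]
  take V:  [V object] + [V object]
  take object:  [object] + [object]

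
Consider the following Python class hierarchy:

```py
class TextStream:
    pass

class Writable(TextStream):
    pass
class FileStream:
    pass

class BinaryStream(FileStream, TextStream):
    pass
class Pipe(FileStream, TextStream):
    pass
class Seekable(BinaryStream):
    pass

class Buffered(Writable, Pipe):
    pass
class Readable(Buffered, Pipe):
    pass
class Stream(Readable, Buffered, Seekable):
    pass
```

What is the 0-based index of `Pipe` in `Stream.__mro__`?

4

L[Stream] = Stream + merge(L[Readable], L[Buffered], L[Seekable], [Readable Buffered Seekable])
  take Readable:  [Readable Buffered Writable Pipe FileStream TextStream object] + [Buffered Writable Pipe FileStream TextStream object] + [Seekable BinaryStream FileStream TextStream object] + [Readable Buffered Seekable]
  take Buffered:  [Buffered Writable Pipe FileStream TextStream object] + [Buffered Writable Pipe FileStream TextStream object] + [Seekable BinaryStream FileStream TextStream object] + [Buffered Seekable]
  take Writable:  [Writable Pipe FileStream TextStream object] + [Writable Pipe FileStream TextStream object] + [Seekable BinaryStream FileStream TextStream object] + [Seekable]
  take Pipe:  [Pipe FileStream TextStream object] + [Pipe FileStream TextStream object] + [Seekable BinaryStream FileStream TextStream object] + [Seekable]
  take Seekable:  [FileStream TextStream object] + [FileStream TextStream object] + [Seekable BinaryStream FileStream TextStream object] + [Seekable]
  take BinaryStream:  [FileStream TextStream object] + [FileStream TextStream object] + [BinaryStream FileStream TextStream object]
  take FileStream:  [FileStream TextStream object] + [FileStream TextStream object] + [FileStream TextStream object]
  take TextStream:  [TextStream object] + [TextStream object] + [TextStream object]
  take object:  [object] + [object] + [object]
MRO: Stream Readable Buffered Writable Pipe Seekable BinaryStream FileStream TextStream object
Pipe sits at index 4.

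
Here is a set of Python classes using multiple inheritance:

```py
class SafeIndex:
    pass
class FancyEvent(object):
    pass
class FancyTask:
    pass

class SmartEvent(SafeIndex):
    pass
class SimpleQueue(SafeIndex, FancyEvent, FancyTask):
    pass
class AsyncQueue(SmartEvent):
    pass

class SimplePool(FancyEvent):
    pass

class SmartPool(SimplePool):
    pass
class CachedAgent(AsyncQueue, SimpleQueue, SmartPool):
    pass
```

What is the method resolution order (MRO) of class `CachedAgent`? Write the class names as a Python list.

[CachedAgent, AsyncQueue, SmartEvent, SimpleQueue, SafeIndex, SmartPool, SimplePool, FancyEvent, FancyTask, object]

L[CachedAgent] = CachedAgent + merge(L[AsyncQueue], L[SimpleQueue], L[SmartPool], [AsyncQueue SimpleQueue SmartPool])
  take AsyncQueue:  [AsyncQueue SmartEvent SafeIndex object] + [SimpleQueue SafeIndex FancyEvent FancyTask object] + [SmartPool SimplePool FancyEvent object] + [AsyncQueue SimpleQueue SmartPool]
  take SmartEvent:  [SmartEvent SafeIndex object] + [SimpleQueue SafeIndex FancyEvent FancyTask object] + [SmartPool SimplePool FancyEvent object] + [SimpleQueue SmartPool]
  take SimpleQueue:  [SafeIndex object] + [SimpleQueue SafeIndex FancyEvent FancyTask object] + [SmartPool SimplePool FancyEvent object] + [SimpleQueue SmartPool]
  take SafeIndex:  [SafeIndex object] + [SafeIndex FancyEvent FancyTask object] + [SmartPool SimplePool FancyEvent object] + [SmartPool]
  take SmartPool:  [object] + [FancyEvent FancyTask object] + [SmartPool SimplePool FancyEvent object] + [SmartPool]
  take SimplePool:  [object] + [FancyEvent FancyTask object] + [SimplePool FancyEvent object]
  take FancyEvent:  [object] + [FancyEvent FancyTask object] + [FancyEvent object]
  take FancyTask:  [object] + [FancyTask object] + [object]
  take object:  [object] + [object] + [object]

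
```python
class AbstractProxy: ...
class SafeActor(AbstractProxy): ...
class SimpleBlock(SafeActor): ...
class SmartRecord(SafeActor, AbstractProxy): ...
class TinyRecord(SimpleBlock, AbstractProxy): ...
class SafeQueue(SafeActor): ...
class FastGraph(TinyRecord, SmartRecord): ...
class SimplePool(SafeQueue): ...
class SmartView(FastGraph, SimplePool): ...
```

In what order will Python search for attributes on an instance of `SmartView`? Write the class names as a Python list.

L[SmartView] = SmartView + merge(L[FastGraph], L[SimplePool], [FastGraph SimplePool])
  take FastGraph:  [FastGraph TinyRecord SimpleBlock SmartRecord SafeActor AbstractProxy object] + [SimplePool SafeQueue SafeActor AbstractProxy object] + [FastGraph SimplePool]
  take TinyRecord:  [TinyRecord SimpleBlock SmartRecord SafeActor AbstractProxy object] + [SimplePool SafeQueue SafeActor AbstractProxy object] + [SimplePool]
  take SimpleBlock:  [SimpleBlock SmartRecord SafeActor AbstractProxy object] + [SimplePool SafeQueue SafeActor AbstractProxy object] + [SimplePool]
  take SmartRecord:  [SmartRecord SafeActor AbstractProxy object] + [SimplePool SafeQueue SafeActor AbstractProxy object] + [SimplePool]
  take SimplePool:  [SafeActor AbstractProxy object] + [SimplePool SafeQueue SafeActor AbstractProxy object] + [SimplePool]
  take SafeQueue:  [SafeActor AbstractProxy object] + [SafeQueue SafeActor AbstractProxy object]
  take SafeActor:  [SafeActor AbstractProxy object] + [SafeActor AbstractProxy object]
  take AbstractProxy:  [AbstractProxy object] + [AbstractProxy object]
  take object:  [object] + [object]

[SmartView, FastGraph, TinyRecord, SimpleBlock, SmartRecord, SimplePool, SafeQueue, SafeActor, AbstractProxy, object]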